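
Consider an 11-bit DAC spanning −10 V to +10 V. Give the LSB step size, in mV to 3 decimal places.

Full-scale span = 20 V.
LSB = 20 / 2^11 = 20 / 2048 = 0.00976562 V = 9.766 mV.

9.766 mV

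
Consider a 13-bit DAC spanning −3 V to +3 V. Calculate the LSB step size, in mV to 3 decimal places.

Full-scale span = 6 V.
LSB = 6 / 2^13 = 6 / 8192 = 0.000732422 V = 0.732 mV.

0.732 mV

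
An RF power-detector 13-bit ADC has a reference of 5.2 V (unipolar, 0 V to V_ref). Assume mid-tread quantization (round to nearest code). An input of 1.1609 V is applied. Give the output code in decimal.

With 8192 levels over 5.2 V, one step is 0.635 mV.
(V_in − V_low)/LSB = (1.1609 − 0) / 0.000634766 = 1828.864.
So the output code is 1829.

code 1829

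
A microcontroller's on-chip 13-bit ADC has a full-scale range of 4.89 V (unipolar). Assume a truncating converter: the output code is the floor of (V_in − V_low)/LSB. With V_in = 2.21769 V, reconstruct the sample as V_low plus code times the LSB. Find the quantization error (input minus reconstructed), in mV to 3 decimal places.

0.118 mV

LSB = 4.89/2^13 = 0.597 mV.
(V_in − V_low)/LSB = (2.21769 − 0)/0.000596924 = 3715.1976 → code 3715 (floor).
V_rec = 0 + 3715·0.000596924 = 2.217572 V.
Error = 2.21769 − 2.217572 = 0.000117979 V = 0.118 mV.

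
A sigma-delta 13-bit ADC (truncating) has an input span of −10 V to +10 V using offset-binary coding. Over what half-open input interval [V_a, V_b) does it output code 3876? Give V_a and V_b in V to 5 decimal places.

LSB = 20/2^13 = 2.441 mV.
V_a = V_low + 3876·LSB = -0.537109 V; V_b = V_low + 3877·LSB = -0.534668 V.

[-0.53711 V, -0.53467 V)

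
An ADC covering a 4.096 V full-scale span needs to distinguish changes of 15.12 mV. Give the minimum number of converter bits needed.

Number of steps required ≥ 4.096 V / 15.12 mV = 270.90.
Need 2^N ≥ 270.90; 2^8 = 256, 2^9 = 512.
Minimum N = 9.

9 bits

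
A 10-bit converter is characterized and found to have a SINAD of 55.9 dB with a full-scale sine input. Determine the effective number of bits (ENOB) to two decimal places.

8.99 bits

ENOB = (SINAD − 1.76) / 6.02 = (55.9 − 1.76)/6.02 = 8.993.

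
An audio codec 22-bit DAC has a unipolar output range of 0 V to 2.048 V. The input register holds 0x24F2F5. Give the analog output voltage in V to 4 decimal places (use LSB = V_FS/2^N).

1.1824 V

LSB = 2.048 V / 2^22 = 0.49 µV.
Code 0x24F2F5 = 2421493 decimal.
V_out = 0 + 2421493 × 4.88281e-07 V = 1.18237 V.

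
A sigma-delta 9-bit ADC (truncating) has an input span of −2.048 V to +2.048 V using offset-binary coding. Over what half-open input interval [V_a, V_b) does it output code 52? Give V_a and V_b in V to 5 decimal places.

LSB = 4.096/2^9 = 8.000 mV.
V_a = V_low + 52·LSB = -1.632 V; V_b = V_low + 53·LSB = -1.624 V.

[-1.63200 V, -1.62400 V)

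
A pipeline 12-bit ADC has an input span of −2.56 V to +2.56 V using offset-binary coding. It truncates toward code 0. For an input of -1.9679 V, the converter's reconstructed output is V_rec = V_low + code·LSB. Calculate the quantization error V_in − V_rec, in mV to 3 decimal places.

One LSB is 5.12 V / 4096 = 1.250 mV.
(-1.9679 − (−2.56))/0.00125 = 473.6800; ⌊·⌋ gives code 473.
Code 473 maps back to (−2.56) + 473×0.00125 V = -1.96875 V.
V_in − V_rec = 0.00085 V = 0.850 mV.

0.850 mV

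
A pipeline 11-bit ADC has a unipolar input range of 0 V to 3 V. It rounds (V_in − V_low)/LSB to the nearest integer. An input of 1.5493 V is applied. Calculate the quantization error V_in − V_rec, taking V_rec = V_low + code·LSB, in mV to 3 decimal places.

One LSB is 3 V / 2048 = 1.465 mV.
(1.5493 − 0)/0.00146484 = 1057.6555; round gives code 1058.
Code 1058 maps back to 0 + 1058×0.00146484 V = 1.5498047 V.
V_in − V_rec = -0.000504688 V = -0.505 mV.

-0.505 mV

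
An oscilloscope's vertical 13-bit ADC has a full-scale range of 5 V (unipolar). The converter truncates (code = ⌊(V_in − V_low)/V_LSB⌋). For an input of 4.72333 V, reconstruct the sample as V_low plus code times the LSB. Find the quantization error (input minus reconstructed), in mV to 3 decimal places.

0.430 mV

One LSB is 5 V / 8192 = 0.610 mV.
(4.72333 − 0)/0.000610352 = 7738.7039; ⌊·⌋ gives code 7738.
Code 7738 maps back to 0 + 7738×0.000610352 V = 4.7229004 V.
Difference: 0.000429609 V → 0.430 mV.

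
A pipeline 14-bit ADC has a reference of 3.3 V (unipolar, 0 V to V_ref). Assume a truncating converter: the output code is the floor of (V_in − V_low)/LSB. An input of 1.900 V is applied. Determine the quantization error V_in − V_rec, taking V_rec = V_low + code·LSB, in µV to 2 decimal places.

42.72 µV

One LSB is 3.3 V / 16384 = 201.42 µV.
Scaled input = 9433.2121 LSBs, so code = 9433.
Code 9433 maps back to 0 + 9433×0.000201416 V = 1.8999573 V.
V_in − V_rec = 4.27246e-05 V = 42.72 µV.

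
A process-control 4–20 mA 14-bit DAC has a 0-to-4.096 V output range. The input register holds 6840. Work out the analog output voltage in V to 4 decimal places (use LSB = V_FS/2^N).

LSB = 4.096 V / 2^14 = 250.00 µV.
V_out = 0 + 6840 × 0.00025 V = 1.71 V.

1.7100 V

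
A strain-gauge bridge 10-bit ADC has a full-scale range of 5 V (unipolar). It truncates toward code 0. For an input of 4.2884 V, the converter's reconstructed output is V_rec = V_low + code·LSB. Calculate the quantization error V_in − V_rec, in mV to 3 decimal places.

LSB = 5/2^10 = 4.883 mV.
(4.2884 − 0)/0.00488281 = 878.2643; ⌊·⌋ gives code 878.
Reconstructed: 4.2871094 V.
Error = 4.2884 − 4.2871094 = 0.00129063 V = 1.291 mV.

1.291 mV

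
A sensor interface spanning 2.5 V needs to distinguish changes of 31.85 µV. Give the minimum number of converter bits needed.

17 bits

Number of steps required ≥ 2.5 V / 31.85 µV = 78492.94.
Need 2^N ≥ 78492.94; 2^16 = 65536, 2^17 = 131072.
Minimum N = 17.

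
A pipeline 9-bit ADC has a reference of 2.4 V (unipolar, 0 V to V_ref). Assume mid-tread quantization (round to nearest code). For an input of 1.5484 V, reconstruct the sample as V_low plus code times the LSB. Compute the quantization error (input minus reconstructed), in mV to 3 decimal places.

1.525 mV

One LSB is 2.4 V / 512 = 4.688 mV.
(V_in − V_low)/LSB = (1.5484 − 0)/0.0046875 = 330.3253 → code 330 (round).
Code 330 maps back to 0 + 330×0.0046875 V = 1.546875 V.
Error = 1.5484 − 1.546875 = 0.001525 V = 1.525 mV.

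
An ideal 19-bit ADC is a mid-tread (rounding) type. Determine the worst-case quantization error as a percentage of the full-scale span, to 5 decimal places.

Rounding → worst-case error = ½ LSB = V_FS/2^20, so 100/1048576 = 9.53674e-05 % of full scale.

0.00010 %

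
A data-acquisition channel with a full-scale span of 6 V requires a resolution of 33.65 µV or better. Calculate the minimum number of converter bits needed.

18 bits

Number of steps required ≥ 6 V / 33.65 µV = 178306.09.
Need 2^N ≥ 178306.09; 2^17 = 131072, 2^18 = 262144.
Minimum N = 18.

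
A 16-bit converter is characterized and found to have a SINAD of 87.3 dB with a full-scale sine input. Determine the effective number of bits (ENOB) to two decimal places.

14.21 bits

ENOB = (SINAD − 1.76) / 6.02 = (87.3 − 1.76)/6.02 = 14.209.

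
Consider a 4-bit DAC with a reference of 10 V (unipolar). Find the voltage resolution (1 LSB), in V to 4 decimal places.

0.6250 V

Full-scale span = 10 V.
LSB = 10 / 2^4 = 10 / 16 = 0.625 V = 0.6250 V.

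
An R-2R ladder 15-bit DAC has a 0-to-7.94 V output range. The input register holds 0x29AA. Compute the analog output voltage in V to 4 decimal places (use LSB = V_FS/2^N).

LSB = 7.94 V / 2^15 = 242.31 µV.
Code 0x29AA = 10666 decimal.
V_out = 0 + 10666 × 0.00024231 V = 2.58447 V.

2.5845 V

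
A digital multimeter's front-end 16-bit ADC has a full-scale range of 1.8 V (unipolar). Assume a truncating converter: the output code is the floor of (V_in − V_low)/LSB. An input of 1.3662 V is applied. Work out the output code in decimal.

code 49741

Full-scale span = 1.8 V; LSB = 1.8/2^16 = 27.47 µV.
Input sits at 49741.824 steps above V_low.
⌊·⌋(49741.824) = 49741.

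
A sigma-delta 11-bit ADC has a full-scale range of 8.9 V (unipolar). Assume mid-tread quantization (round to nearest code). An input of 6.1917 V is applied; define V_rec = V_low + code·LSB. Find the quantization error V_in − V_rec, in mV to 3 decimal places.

One LSB is 8.9 V / 2048 = 4.346 mV.
Scaled input = 1424.7867 LSBs, so code = 1425.
Code 1425 maps back to 0 + 1425×0.0043457 V = 6.192627 V.
V_in − V_rec = -0.000926953 V = -0.927 mV.

-0.927 mV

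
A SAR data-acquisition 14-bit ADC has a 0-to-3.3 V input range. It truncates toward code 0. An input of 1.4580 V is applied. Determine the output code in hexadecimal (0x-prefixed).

code 0x1C46 (decimal 7238)

Full-scale span = 3.3 V; LSB = 3.3/2^14 = 201.42 µV.
(1.4580 − 0) / 0.000201416 = 7238.749 LSBs.
Floor → code 7238.
In hexadecimal (0x-prefixed): 0x1C46.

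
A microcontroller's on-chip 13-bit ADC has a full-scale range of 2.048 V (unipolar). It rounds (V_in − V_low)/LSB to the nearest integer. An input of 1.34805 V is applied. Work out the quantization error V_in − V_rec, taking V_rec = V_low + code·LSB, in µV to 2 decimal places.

Step size: 2.048 V ÷ 2^13 = 250.00 µV.
Scaled input = 5392.2000 LSBs, so code = 5392.
V_rec = 0 + 5392·0.00025 = 1.348 V.
Difference: 5e-05 V → 50.00 µV.

50.00 µV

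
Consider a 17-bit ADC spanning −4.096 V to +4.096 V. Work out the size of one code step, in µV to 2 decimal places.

Full-scale span = 8.192 V.
LSB = 8.192 / 2^17 = 8.192 / 131072 = 6.25e-05 V = 62.50 µV.

62.50 µV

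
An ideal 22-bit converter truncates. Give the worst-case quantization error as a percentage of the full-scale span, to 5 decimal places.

0.00002 %

Truncating → worst-case error = 1 LSB = V_FS/2^22, so 100/4194304 = 2.38419e-05 % of full scale.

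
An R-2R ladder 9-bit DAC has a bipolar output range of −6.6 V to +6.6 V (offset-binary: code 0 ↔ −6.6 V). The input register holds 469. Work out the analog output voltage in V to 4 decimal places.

5.4914 V

LSB = 13.2 V / 2^9 = 25.781 mV.
V_out = (−6.6) + 469 × 0.0257812 V = 5.49141 V.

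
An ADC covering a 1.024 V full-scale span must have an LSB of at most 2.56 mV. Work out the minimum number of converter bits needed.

9 bits

Number of steps required ≥ 1.024 V / 2.56 mV = 400.00.
Need 2^N ≥ 400.00; 2^8 = 256, 2^9 = 512.
Minimum N = 9.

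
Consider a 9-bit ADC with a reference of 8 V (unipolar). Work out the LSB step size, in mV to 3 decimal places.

15.625 mV

Full-scale span = 8 V.
LSB = 8 / 2^9 = 8 / 512 = 0.015625 V = 15.625 mV.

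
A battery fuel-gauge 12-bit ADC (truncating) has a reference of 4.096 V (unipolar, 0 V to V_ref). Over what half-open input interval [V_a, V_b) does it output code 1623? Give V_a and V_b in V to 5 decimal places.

[1.62300 V, 1.62400 V)

LSB = 4.096/2^12 = 1.000 mV.
V_a = V_low + 1623·LSB = 1.623 V; V_b = V_low + 1624·LSB = 1.624 V.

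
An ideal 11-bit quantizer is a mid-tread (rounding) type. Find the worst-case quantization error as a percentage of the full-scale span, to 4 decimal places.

Rounding → worst-case error = ½ LSB = V_FS/2^12, so 100/4096 = 0.0244141 % of full scale.

0.0244 %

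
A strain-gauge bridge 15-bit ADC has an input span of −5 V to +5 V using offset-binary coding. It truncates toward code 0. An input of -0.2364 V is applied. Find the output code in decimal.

LSB = 10 V / 32768 = 305.18 µV.
(V_in − V_low)/LSB = (-0.2364 − (−5)) / 0.000305176 = 15609.364.
Floor → code 15609.

code 15609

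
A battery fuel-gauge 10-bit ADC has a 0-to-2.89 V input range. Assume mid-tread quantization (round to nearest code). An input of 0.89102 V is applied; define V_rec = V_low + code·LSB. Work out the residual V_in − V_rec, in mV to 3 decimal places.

-0.816 mV

One LSB is 2.89 V / 1024 = 2.822 mV.
Scaled input = 315.7109 LSBs, so code = 316.
Code 316 maps back to 0 + 316×0.00282227 V = 0.89183594 V.
Error = 0.89102 − 0.89183594 = -0.000815938 V = -0.816 mV.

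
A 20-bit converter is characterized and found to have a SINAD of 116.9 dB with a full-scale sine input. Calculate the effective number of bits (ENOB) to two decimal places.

ENOB = (SINAD − 1.76) / 6.02 = (116.9 − 1.76)/6.02 = 19.126.

19.13 bits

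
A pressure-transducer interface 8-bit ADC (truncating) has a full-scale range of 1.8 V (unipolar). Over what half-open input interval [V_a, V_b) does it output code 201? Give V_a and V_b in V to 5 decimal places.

LSB = 1.8/2^8 = 7.031 mV.
V_a = V_low + 201·LSB = 1.41328 V; V_b = V_low + 202·LSB = 1.42031 V.

[1.41328 V, 1.42031 V)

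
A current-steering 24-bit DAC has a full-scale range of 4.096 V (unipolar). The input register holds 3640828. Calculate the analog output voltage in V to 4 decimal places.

0.8889 V

LSB = 4.096 V / 2^24 = 0.24 µV.
V_out = 0 + 3640828 × 2.44141e-07 V = 0.888874 V.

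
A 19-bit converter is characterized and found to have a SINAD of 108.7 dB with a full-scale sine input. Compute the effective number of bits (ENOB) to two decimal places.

ENOB = (SINAD − 1.76) / 6.02 = (108.7 − 1.76)/6.02 = 17.764.

17.76 bits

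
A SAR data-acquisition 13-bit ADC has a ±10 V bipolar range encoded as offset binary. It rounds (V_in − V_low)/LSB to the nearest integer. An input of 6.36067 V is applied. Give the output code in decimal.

code 6701

LSB = 20 V / 8192 = 2.441 mV.
Input sits at 6701.330 steps above V_low.
So the output code is 6701.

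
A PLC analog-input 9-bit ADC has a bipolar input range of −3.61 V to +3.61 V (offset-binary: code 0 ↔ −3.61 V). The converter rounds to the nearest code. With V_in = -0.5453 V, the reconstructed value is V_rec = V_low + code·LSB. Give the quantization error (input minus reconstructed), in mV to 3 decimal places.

LSB = 7.22/2^9 = 14.102 mV.
(-0.5453 − (−3.61))/0.0141016 = 217.3305; round gives code 217.
Code 217 maps back to (−3.61) + 217×0.0141016 V = -0.54996094 V.
Difference: 0.00466094 V → 4.661 mV.

4.661 mV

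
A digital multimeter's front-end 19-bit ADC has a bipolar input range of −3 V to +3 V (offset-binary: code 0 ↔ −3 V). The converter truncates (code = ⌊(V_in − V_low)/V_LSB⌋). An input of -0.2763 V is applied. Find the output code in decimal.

Full-scale span = 6 V; LSB = 6/2^19 = 11.44 µV.
Input sits at 238000.538 steps above V_low.
Floor → code 238000.

code 238000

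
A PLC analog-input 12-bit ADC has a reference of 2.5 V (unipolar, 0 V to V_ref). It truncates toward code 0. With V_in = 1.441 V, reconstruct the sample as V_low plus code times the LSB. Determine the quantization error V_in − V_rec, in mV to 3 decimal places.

Step size: 2.5 V ÷ 2^12 = 0.610 mV.
Scaled input = 2360.9344 LSBs, so code = 2360.
Reconstructed: 1.4404297 V.
Difference: 0.000570312 V → 0.570 mV.

0.570 mV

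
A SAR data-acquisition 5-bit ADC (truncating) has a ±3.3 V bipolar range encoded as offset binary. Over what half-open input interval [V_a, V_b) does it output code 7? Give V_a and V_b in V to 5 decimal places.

LSB = 6.6/2^5 = 206.250 mV.
V_a = V_low + 7·LSB = -1.85625 V; V_b = V_low + 8·LSB = -1.65 V.

[-1.85625 V, -1.65000 V)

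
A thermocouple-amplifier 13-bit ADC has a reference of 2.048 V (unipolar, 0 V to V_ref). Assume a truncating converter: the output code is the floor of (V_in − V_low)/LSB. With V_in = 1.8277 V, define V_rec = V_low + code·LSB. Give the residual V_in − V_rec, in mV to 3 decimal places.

0.200 mV

Step size: 2.048 V ÷ 2^13 = 250.00 µV.
(V_in − V_low)/LSB = (1.8277 − 0)/0.00025 = 7310.8000 → code 7310 (floor).
Code 7310 maps back to 0 + 7310×0.00025 V = 1.8275 V.
V_in − V_rec = 0.0002 V = 0.200 mV.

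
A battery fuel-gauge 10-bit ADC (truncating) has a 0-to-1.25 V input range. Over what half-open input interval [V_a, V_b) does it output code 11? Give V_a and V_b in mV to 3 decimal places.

LSB = 1.25/2^10 = 1.221 mV.
V_a = V_low + 11·LSB = 0.0134277 V; V_b = V_low + 12·LSB = 0.0146484 V.

[13.428 mV, 14.648 mV)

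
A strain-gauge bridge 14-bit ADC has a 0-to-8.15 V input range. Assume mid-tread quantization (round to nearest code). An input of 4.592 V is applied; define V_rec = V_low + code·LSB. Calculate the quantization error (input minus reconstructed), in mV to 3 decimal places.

Step size: 8.15 V ÷ 2^14 = 497.44 µV.
(V_in − V_low)/LSB = (4.592 − 0)/0.000497437 = 9231.3286 → code 9231 (round).
V_rec = 0 + 9231·0.000497437 = 4.5918365 V.
Difference: 0.000163452 V → 0.163 mV.

0.163 mV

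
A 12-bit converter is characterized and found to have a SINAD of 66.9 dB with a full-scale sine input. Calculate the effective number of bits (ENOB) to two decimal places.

10.82 bits

ENOB = (SINAD − 1.76) / 6.02 = (66.9 − 1.76)/6.02 = 10.821.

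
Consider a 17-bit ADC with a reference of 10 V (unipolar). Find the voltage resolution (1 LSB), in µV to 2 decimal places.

76.29 µV

Full-scale span = 10 V.
LSB = 10 / 2^17 = 10 / 131072 = 7.62939e-05 V = 76.29 µV.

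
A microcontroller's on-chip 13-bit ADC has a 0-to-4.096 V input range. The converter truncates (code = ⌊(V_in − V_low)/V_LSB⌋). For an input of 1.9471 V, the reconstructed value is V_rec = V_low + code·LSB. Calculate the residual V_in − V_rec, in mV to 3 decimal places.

One LSB is 4.096 V / 8192 = 0.500 mV.
(V_in − V_low)/LSB = (1.9471 − 0)/0.0005 = 3894.2000 → code 3894 (floor).
Reconstructed: 1.947 V.
V_in − V_rec = 0.0001 V = 0.100 mV.

0.100 mV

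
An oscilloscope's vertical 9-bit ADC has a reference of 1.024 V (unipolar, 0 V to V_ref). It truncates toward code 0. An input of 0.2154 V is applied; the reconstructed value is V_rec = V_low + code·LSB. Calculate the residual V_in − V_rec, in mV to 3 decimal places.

LSB = 1.024/2^9 = 2.000 mV.
Scaled input = 107.7000 LSBs, so code = 107.
V_rec = 0 + 107·0.002 = 0.214 V.
Error = 0.2154 − 0.214 = 0.0014 V = 1.400 mV.

1.400 mV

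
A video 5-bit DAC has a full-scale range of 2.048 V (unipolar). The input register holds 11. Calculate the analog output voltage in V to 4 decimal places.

LSB = 2.048 V / 2^5 = 64.000 mV.
V_out = 0 + 11 × 0.064 V = 0.704 V.

0.7040 V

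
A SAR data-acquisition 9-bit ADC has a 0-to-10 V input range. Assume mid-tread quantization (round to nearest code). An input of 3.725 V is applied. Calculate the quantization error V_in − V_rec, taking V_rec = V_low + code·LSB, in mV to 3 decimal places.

-5.469 mV

One LSB is 10 V / 512 = 19.531 mV.
(3.725 − 0)/0.0195312 = 190.7200; round gives code 191.
Code 191 maps back to 0 + 191×0.0195312 V = 3.7304688 V.
V_in − V_rec = -0.00546875 V = -5.469 mV.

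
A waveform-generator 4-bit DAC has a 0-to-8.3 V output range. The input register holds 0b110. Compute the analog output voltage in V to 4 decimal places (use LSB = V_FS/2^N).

LSB = 8.3 V / 2^4 = 0.5188 V.
Code 0b110 = 6 decimal.
V_out = 0 + 6 × 0.51875 V = 3.1125 V.

3.1125 V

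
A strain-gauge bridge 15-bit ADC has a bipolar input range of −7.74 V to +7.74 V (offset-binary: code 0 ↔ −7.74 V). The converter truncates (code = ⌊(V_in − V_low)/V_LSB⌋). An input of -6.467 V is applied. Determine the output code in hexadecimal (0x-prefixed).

With 32768 levels over 15.48 V, one step is 472.41 µV.
(-6.467 − (−7.74)) / 0.000472412 = 2694.681 LSBs.
⌊·⌋(2694.681) = 2694.
In hexadecimal (0x-prefixed): 0xA86.

code 0xA86 (decimal 2694)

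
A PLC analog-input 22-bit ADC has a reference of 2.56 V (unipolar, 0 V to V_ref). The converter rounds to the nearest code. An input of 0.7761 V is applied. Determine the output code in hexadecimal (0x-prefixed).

With 4194304 levels over 2.56 V, one step is 0.61 µV.
(V_in − V_low)/LSB = (0.7761 − 0) / 6.10352e-07 = 1271562.240.
round(1271562.240) = 1271562.
In hexadecimal (0x-prefixed): 0x13670A.

code 0x13670A (decimal 1271562)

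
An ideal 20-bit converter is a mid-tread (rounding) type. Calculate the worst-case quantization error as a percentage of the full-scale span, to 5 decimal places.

Rounding → worst-case error = ½ LSB = V_FS/2^21, so 100/2097152 = 4.76837e-05 % of full scale.

0.00005 %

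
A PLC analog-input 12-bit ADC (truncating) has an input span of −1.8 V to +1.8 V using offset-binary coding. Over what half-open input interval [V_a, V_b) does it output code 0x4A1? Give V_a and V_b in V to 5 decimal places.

[-0.75850 V, -0.75762 V)

LSB = 3.6/2^12 = 0.879 mV.
Code 0x4A1 = 1185 decimal.
V_a = V_low + 1185·LSB = -0.758496 V; V_b = V_low + 1186·LSB = -0.757617 V.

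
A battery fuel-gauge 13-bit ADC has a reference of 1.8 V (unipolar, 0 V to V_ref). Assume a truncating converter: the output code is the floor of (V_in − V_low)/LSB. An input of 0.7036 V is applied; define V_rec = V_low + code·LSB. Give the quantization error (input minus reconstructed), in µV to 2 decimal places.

35.55 µV

LSB = 1.8/2^13 = 219.73 µV.
(V_in − V_low)/LSB = (0.7036 − 0)/0.000219727 = 3202.1618 → code 3202 (floor).
Code 3202 maps back to 0 + 3202×0.000219727 V = 0.70356445 V.
Error = 0.7036 − 0.70356445 = 3.55469e-05 V = 35.55 µV.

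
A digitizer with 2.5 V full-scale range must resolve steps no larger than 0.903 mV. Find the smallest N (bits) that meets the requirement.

Number of steps required ≥ 2.5 V / 0.903 mV = 2768.55.
Need 2^N ≥ 2768.55; 2^11 = 2048, 2^12 = 4096.
Minimum N = 12.

12 bits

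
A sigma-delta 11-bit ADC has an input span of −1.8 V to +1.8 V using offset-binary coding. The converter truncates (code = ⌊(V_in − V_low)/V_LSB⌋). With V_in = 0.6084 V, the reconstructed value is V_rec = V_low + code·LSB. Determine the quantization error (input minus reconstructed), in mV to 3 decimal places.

0.197 mV

Step size: 3.6 V ÷ 2^11 = 1.758 mV.
(0.6084 − (−1.8))/0.00175781 = 1370.1120; ⌊·⌋ gives code 1370.
Code 1370 maps back to (−1.8) + 1370×0.00175781 V = 0.60820312 V.
Error = 0.6084 − 0.60820312 = 0.000196875 V = 0.197 mV.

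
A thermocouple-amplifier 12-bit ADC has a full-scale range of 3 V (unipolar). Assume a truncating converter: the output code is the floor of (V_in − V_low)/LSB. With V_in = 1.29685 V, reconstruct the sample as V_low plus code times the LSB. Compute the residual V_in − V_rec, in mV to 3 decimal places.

Step size: 3 V ÷ 2^12 = 0.732 mV.
(1.29685 − 0)/0.000732422 = 1770.6325; ⌊·⌋ gives code 1770.
V_rec = 0 + 1770·0.000732422 = 1.2963867 V.
V_in − V_rec = 0.000463281 V = 0.463 mV.

0.463 mV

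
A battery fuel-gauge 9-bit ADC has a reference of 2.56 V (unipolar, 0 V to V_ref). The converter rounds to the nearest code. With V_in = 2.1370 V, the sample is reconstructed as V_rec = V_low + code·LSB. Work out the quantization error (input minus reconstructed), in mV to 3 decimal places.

Step size: 2.56 V ÷ 2^9 = 5.000 mV.
(2.1370 − 0)/0.005 = 427.4000; round gives code 427.
Code 427 maps back to 0 + 427×0.005 V = 2.135 V.
Error = 2.1370 − 2.135 = 0.002 V = 2.000 mV.

2.000 mV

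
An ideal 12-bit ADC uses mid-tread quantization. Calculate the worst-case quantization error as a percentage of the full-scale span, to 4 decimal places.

0.0122 %

Rounding → worst-case error = ½ LSB = V_FS/2^13, so 100/8192 = 0.012207 % of full scale.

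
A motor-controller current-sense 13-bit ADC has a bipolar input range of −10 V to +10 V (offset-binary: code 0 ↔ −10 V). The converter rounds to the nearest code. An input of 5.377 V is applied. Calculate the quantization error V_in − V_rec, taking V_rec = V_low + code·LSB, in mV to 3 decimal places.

One LSB is 20 V / 8192 = 2.441 mV.
Scaled input = 6298.4192 LSBs, so code = 6298.
V_rec = (−10) + 6298·0.00244141 = 5.3759766 V.
Error = 5.377 − 5.3759766 = 0.00102344 V = 1.023 mV.

1.023 mV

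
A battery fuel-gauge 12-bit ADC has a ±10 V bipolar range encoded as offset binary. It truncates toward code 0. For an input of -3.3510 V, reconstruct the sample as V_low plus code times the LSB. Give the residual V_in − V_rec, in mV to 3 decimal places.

One LSB is 20 V / 4096 = 4.883 mV.
(V_in − V_low)/LSB = (-3.3510 − (−10))/0.00488281 = 1361.7152 → code 1361 (floor).
V_rec = (−10) + 1361·0.00488281 = -3.3544922 V.
Error = -3.3510 − (−3.3544922) = 0.00349219 V = 3.492 mV.

3.492 mV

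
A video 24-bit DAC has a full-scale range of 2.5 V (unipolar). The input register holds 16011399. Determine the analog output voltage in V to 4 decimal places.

2.3859 V

LSB = 2.5 V / 2^24 = 0.15 µV.
V_out = 0 + 16011399 × 1.49012e-07 V = 2.38588 V.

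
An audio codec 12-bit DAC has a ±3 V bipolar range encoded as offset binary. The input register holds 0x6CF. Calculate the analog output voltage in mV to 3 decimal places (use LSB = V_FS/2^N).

LSB = 6 V / 2^12 = 1.465 mV.
Code 0x6CF = 1743 decimal.
V_out = (−3) + 1743 × 0.00146484 V = -0.446777 V.
= -446.777 mV.

-446.777 mV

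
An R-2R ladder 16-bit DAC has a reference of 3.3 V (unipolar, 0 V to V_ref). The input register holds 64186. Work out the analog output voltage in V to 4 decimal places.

LSB = 3.3 V / 2^16 = 50.35 µV.
V_out = 0 + 64186 × 5.0354e-05 V = 3.23202 V.

3.2320 V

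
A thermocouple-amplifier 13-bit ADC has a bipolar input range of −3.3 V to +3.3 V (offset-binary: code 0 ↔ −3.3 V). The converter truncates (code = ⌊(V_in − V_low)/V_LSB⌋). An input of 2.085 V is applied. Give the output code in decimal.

Full-scale span = 6.6 V; LSB = 6.6/2^13 = 0.806 mV.
(2.085 − (−3.3)) / 0.000805664 = 6683.927 LSBs.
So the output code is 6683.

code 6683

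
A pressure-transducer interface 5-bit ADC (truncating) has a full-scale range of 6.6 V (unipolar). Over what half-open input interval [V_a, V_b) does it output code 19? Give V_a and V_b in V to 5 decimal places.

LSB = 6.6/2^5 = 206.250 mV.
V_a = V_low + 19·LSB = 3.91875 V; V_b = V_low + 20·LSB = 4.125 V.

[3.91875 V, 4.12500 V)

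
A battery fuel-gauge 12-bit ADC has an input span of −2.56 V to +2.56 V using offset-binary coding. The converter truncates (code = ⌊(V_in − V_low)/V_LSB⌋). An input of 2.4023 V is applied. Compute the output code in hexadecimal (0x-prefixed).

LSB = 5.12 V / 4096 = 1.250 mV.
(V_in − V_low)/LSB = (2.4023 − (−2.56)) / 0.00125 = 3969.840.
Floor → code 3969.
In hexadecimal (0x-prefixed): 0xF81.

code 0xF81 (decimal 3969)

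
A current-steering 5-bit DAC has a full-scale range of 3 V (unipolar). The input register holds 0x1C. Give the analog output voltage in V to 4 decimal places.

2.6250 V

LSB = 3 V / 2^5 = 93.750 mV.
Code 0x1C = 28 decimal.
V_out = 0 + 28 × 0.09375 V = 2.625 V.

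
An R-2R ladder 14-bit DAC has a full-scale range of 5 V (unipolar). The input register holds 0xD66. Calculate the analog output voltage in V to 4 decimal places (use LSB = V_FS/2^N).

1.0468 V

LSB = 5 V / 2^14 = 305.18 µV.
Code 0xD66 = 3430 decimal.
V_out = 0 + 3430 × 0.000305176 V = 1.04675 V.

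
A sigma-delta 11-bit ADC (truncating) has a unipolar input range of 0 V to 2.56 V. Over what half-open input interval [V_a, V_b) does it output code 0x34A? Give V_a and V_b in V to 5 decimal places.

LSB = 2.56/2^11 = 1.250 mV.
Code 0x34A = 842 decimal.
V_a = V_low + 842·LSB = 1.0525 V; V_b = V_low + 843·LSB = 1.05375 V.

[1.05250 V, 1.05375 V)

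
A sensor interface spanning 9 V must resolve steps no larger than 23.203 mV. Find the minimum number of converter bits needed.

9 bits

Number of steps required ≥ 9 V / 23.203 mV = 387.88.
Need 2^N ≥ 387.88; 2^8 = 256, 2^9 = 512.
Minimum N = 9.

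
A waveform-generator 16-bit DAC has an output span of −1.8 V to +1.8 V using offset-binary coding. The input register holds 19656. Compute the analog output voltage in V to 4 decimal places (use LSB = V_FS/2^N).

-0.7203 V

LSB = 3.6 V / 2^16 = 54.93 µV.
V_out = (−1.8) + 19656 × 5.49316e-05 V = -0.720264 V.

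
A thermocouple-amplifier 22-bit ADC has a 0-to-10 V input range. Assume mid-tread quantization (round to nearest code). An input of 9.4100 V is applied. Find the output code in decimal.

Full-scale span = 10 V; LSB = 10/2^22 = 2.38 µV.
(V_in − V_low)/LSB = (9.4100 − 0) / 2.38419e-06 = 3946840.064.
Round → code 3946840.

code 3946840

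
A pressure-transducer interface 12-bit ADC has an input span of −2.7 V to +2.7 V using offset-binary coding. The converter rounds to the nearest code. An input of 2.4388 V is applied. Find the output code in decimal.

Full-scale span = 5.4 V; LSB = 5.4/2^12 = 1.318 mV.
Input sits at 3897.875 steps above V_low.
round(3897.875) = 3898.

code 3898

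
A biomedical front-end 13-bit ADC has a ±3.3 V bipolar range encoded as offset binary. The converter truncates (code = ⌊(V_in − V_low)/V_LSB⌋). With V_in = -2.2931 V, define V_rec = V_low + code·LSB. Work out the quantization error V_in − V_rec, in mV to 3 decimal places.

0.626 mV

LSB = 6.6/2^13 = 0.806 mV.
(V_in − V_low)/LSB = (-2.2931 − (−3.3))/0.000805664 = 1249.7765 → code 1249 (floor).
V_rec = (−3.3) + 1249·0.000805664 = -2.2937256 V.
Difference: 0.000625586 V → 0.626 mV.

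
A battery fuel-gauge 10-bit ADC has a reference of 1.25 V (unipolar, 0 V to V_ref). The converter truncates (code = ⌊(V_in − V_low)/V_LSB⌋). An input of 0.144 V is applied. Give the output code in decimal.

code 117

Full-scale span = 1.25 V; LSB = 1.25/2^10 = 1.221 mV.
(0.144 − 0) / 0.0012207 = 117.965 LSBs.
So the output code is 117.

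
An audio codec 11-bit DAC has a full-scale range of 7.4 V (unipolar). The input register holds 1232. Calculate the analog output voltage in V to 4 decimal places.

4.4516 V

LSB = 7.4 V / 2^11 = 3.613 mV.
V_out = 0 + 1232 × 0.00361328 V = 4.45156 V.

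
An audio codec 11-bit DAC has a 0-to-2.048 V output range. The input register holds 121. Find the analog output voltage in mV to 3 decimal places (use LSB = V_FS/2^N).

LSB = 2.048 V / 2^11 = 1.000 mV.
V_out = 0 + 121 × 0.001 V = 0.121 V.
= 121.000 mV.

121.000 mV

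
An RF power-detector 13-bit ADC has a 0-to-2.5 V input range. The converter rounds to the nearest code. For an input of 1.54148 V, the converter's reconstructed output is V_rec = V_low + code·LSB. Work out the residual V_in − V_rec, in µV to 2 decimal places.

37.13 µV

LSB = 2.5/2^13 = 305.18 µV.
(V_in − V_low)/LSB = (1.54148 − 0)/0.000305176 = 5051.1217 → code 5051 (round).
V_rec = 0 + 5051·0.000305176 = 1.5414429 V.
Error = 1.54148 − 1.5414429 = 3.71289e-05 V = 37.13 µV.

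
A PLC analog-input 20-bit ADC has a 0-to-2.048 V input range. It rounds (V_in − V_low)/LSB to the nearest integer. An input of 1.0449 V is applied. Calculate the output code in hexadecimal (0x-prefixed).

LSB = 2.048 V / 1048576 = 1.95 µV.
(1.0449 − 0) / 1.95313e-06 = 534988.800 LSBs.
round(534988.800) = 534989.
In hexadecimal (0x-prefixed): 0x829CD.

code 0x829CD (decimal 534989)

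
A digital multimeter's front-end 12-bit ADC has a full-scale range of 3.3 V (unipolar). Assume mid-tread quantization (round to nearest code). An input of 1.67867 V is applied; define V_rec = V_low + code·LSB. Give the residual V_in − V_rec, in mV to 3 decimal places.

-0.334 mV

LSB = 3.3/2^12 = 0.806 mV.
Scaled input = 2083.5856 LSBs, so code = 2084.
V_rec = 0 + 2084·0.000805664 = 1.6790039 V.
V_in − V_rec = -0.000333906 V = -0.334 mV.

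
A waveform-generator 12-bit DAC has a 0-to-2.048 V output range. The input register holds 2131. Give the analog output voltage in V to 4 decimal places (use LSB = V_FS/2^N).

1.0655 V

LSB = 2.048 V / 2^12 = 0.500 mV.
V_out = 0 + 2131 × 0.0005 V = 1.0655 V.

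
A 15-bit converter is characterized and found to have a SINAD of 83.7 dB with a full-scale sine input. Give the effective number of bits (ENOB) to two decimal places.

ENOB = (SINAD − 1.76) / 6.02 = (83.7 − 1.76)/6.02 = 13.611.

13.61 bits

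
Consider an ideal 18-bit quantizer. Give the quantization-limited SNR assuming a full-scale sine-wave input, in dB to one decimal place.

110.1 dB

SNR ≈ 6.02·N + 1.76 dB = 6.02·18 + 1.76 = 110.12 dB.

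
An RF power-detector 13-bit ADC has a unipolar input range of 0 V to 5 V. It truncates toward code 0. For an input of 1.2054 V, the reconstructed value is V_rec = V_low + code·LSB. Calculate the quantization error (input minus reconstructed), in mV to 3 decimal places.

0.566 mV

One LSB is 5 V / 8192 = 0.610 mV.
(1.2054 − 0)/0.000610352 = 1974.9274; ⌊·⌋ gives code 1974.
Reconstructed: 1.204834 V.
Error = 1.2054 − 1.204834 = 0.000566016 V = 0.566 mV.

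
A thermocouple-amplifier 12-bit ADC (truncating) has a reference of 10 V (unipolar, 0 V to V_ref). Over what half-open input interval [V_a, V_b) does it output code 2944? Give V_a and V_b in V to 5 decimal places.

[7.18750 V, 7.18994 V)

LSB = 10/2^12 = 2.441 mV.
V_a = V_low + 2944·LSB = 7.1875 V; V_b = V_low + 2945·LSB = 7.18994 V.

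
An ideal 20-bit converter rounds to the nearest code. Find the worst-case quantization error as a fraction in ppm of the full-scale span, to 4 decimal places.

0.4768 ppm

Rounding → worst-case error = ½ LSB = V_FS/2^21, so 1e+06/2097152 = 0.476837 ppm of full scale.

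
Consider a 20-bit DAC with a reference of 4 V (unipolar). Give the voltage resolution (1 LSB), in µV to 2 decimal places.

3.81 µV

Full-scale span = 4 V.
LSB = 4 / 2^20 = 4 / 1048576 = 3.8147e-06 V = 3.81 µV.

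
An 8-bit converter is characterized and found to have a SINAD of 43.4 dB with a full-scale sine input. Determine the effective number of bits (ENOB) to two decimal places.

6.92 bits

ENOB = (SINAD − 1.76) / 6.02 = (43.4 − 1.76)/6.02 = 6.917.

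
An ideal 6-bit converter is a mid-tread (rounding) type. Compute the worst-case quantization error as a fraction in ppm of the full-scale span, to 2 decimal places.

Rounding → worst-case error = ½ LSB = V_FS/2^7, so 1e+06/128 = 7812.5 ppm of full scale.

7812.50 ppm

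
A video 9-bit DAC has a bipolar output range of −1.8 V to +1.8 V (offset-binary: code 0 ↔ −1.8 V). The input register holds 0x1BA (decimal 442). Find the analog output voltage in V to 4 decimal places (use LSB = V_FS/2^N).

1.3078 V

LSB = 3.6 V / 2^9 = 7.031 mV.
Code 0x1BA = 442 decimal.
V_out = (−1.8) + 442 × 0.00703125 V = 1.30781 V.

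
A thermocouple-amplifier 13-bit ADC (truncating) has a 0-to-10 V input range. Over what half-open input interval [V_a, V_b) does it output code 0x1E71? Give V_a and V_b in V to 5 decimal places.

[9.51294 V, 9.51416 V)

LSB = 10/2^13 = 1.221 mV.
Code 0x1E71 = 7793 decimal.
V_a = V_low + 7793·LSB = 9.51294 V; V_b = V_low + 7794·LSB = 9.51416 V.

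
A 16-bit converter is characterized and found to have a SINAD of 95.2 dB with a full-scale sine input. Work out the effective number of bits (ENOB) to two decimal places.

15.52 bits

ENOB = (SINAD − 1.76) / 6.02 = (95.2 − 1.76)/6.02 = 15.522.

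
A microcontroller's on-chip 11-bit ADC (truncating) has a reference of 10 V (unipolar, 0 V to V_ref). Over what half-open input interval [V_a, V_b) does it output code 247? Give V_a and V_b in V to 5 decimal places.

[1.20605 V, 1.21094 V)

LSB = 10/2^11 = 4.883 mV.
V_a = V_low + 247·LSB = 1.20605 V; V_b = V_low + 248·LSB = 1.21094 V.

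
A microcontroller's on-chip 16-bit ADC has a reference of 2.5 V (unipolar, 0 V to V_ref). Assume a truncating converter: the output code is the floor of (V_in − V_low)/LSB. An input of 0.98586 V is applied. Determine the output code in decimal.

code 25843

LSB = 2.5 V / 65536 = 38.15 µV.
(V_in − V_low)/LSB = (0.98586 − 0) / 3.8147e-05 = 25843.728.
Floor → code 25843.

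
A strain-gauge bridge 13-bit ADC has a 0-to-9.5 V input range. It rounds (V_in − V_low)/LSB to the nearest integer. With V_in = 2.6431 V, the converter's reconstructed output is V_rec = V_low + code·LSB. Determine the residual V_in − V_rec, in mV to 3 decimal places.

One LSB is 9.5 V / 8192 = 1.160 mV.
Scaled input = 2279.1869 LSBs, so code = 2279.
Code 2279 maps back to 0 + 2279×0.00115967 V = 2.6428833 V.
V_in − V_rec = 0.000216699 V = 0.217 mV.

0.217 mV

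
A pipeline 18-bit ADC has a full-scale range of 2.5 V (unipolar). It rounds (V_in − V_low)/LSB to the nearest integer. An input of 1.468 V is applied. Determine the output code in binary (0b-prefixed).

code 0b100101100101001011 (decimal 153931)

Full-scale span = 2.5 V; LSB = 2.5/2^18 = 9.54 µV.
Input sits at 153930.957 steps above V_low.
round(153930.957) = 153931.
In binary (0b-prefixed): 0b100101100101001011.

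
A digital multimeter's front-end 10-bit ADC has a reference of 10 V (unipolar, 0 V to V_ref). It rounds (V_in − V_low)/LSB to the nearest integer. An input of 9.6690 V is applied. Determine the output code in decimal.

code 990

Full-scale span = 10 V; LSB = 10/2^10 = 9.766 mV.
(V_in − V_low)/LSB = (9.6690 − 0) / 0.00976562 = 990.106.
round(990.106) = 990.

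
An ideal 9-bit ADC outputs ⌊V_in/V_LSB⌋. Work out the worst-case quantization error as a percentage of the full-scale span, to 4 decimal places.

Truncating → worst-case error = 1 LSB = V_FS/2^9, so 100/512 = 0.195312 % of full scale.

0.1953 %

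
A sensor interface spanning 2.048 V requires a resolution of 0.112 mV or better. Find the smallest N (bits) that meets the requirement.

Number of steps required ≥ 2.048 V / 0.112 mV = 18285.71.
Need 2^N ≥ 18285.71; 2^14 = 16384, 2^15 = 32768.
Minimum N = 15.

15 bits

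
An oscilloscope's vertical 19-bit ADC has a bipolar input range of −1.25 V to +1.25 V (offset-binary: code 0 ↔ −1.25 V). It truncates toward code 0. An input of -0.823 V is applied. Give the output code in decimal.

code 89548

LSB = 2.5 V / 524288 = 4.77 µV.
(-0.823 − (−1.25)) / 4.76837e-06 = 89548.390 LSBs.
⌊·⌋(89548.390) = 89548.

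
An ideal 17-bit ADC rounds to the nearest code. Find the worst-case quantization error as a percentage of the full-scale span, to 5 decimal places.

0.00038 %

Rounding → worst-case error = ½ LSB = V_FS/2^18, so 100/262144 = 0.00038147 % of full scale.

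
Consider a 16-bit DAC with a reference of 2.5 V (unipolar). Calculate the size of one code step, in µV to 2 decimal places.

Full-scale span = 2.5 V.
LSB = 2.5 / 2^16 = 2.5 / 65536 = 3.8147e-05 V = 38.15 µV.

38.15 µV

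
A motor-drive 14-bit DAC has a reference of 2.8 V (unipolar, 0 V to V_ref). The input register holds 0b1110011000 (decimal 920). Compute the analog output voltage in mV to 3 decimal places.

LSB = 2.8 V / 2^14 = 170.90 µV.
Code 0b1110011000 = 920 decimal.
V_out = 0 + 920 × 0.000170898 V = 0.157227 V.
= 157.227 mV.

157.227 mV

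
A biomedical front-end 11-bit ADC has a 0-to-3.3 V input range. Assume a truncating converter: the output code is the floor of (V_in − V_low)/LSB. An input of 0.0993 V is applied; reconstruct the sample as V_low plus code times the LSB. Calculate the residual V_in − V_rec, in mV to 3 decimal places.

Step size: 3.3 V ÷ 2^11 = 1.611 mV.
(0.0993 − 0)/0.00161133 = 61.6262; ⌊·⌋ gives code 61.
V_rec = 0 + 61·0.00161133 = 0.098291016 V.
Difference: 0.00100898 V → 1.009 mV.

1.009 mV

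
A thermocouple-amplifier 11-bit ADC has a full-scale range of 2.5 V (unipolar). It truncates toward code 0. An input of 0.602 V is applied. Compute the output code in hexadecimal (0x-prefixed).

code 0x1ED (decimal 493)

With 2048 levels over 2.5 V, one step is 1.221 mV.
(0.602 − 0) / 0.0012207 = 493.158 LSBs.
So the output code is 493.
In hexadecimal (0x-prefixed): 0x1ED.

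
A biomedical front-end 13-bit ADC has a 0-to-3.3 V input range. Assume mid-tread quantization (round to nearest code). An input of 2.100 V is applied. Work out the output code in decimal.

code 5213

Full-scale span = 3.3 V; LSB = 3.3/2^13 = 402.83 µV.
(V_in − V_low)/LSB = (2.100 − 0) / 0.000402832 = 5213.091.
round(5213.091) = 5213.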